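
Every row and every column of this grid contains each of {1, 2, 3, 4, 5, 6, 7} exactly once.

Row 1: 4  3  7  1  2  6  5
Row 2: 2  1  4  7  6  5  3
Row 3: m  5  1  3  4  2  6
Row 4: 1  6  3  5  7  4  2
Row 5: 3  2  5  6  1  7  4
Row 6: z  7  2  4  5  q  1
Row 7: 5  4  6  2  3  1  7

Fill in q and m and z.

For row 6, column 6: column 6 already has {1, 2, 4, 5, 6, 7}; that leaves 3.
For row 6, column 1: row 6 already has {1, 2, 3, 4, 5, 7}; that leaves 6.
Cell (3,1): row 3 already has {1, 2, 3, 4, 5, 6} → 7.

q = 3, m = 7, z = 6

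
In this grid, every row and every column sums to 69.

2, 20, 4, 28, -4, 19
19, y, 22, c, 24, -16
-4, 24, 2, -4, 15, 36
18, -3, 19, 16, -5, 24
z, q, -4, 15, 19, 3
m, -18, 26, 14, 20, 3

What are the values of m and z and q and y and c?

The known cells in row 6 total 45, leaving 69 − 45 = 24 for the blank.
The known cells in column 1 total 59, leaving 69 − 59 = 10 for the blank.
The known cells in row 5 total 43, leaving 69 − 43 = 26 for the blank.
The known cells in column 2 total 49, leaving 69 − 49 = 20 for the blank.
The known cells in row 2 total 69, leaving 69 − 69 = 0 for the blank.

m = 24, z = 10, q = 26, y = 20, c = 0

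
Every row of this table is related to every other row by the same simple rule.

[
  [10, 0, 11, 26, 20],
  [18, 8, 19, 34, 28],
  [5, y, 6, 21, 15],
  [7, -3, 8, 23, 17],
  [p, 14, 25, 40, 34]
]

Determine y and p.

The difference between any two rows is the same in every column — this is an addition table with the headers hidden.
Row 3 minus row 1 is 15 − 20 = -5, so its entry in column 2 is 0 + (-5) = -5.
Row 5 minus row 1 is 34 − 20 = 14, so its entry in column 1 is 10 + 14 = 24.

y = -5, p = 24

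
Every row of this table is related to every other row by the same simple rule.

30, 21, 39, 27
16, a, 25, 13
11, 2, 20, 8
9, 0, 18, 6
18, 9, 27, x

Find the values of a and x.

The difference between any two rows is the same in every column — this is an addition table with the headers hidden.
Row 2 minus row 1 is 16 − 30 = -14, so its entry in column 2 is 21 + (-14) = 7.
Row 5 minus row 1 is 18 − 30 = -12, so its entry in column 4 is 27 + (-12) = 15.

a = 7, x = 15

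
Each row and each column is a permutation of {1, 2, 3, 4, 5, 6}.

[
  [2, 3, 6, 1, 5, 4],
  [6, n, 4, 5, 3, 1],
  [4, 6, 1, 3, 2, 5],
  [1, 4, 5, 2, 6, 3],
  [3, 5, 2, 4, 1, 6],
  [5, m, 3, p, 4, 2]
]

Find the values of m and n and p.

m = 1, n = 2, p = 6

Cell (6,4): column 4 already has {1, 2, 3, 4, 5} → 6.
For row 2, column 2: row 2 already has {1, 3, 4, 5, 6}; that leaves 2.
For row 6, column 2: row 6 already has {2, 3, 4, 5, 6}; that leaves 1.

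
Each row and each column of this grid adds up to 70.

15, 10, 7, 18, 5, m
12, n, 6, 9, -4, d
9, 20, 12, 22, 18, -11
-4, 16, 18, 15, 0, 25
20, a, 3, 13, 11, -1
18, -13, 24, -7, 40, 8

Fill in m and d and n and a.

The known cells in row 5 total 46, leaving 70 − 46 = 24 for the blank.
The known cells in column 2 total 57, leaving 70 − 57 = 13 for the blank.
The known cells in row 1 total 55, leaving 70 − 55 = 15 for the blank.
The known cells in row 2 total 36, leaving 70 − 36 = 34 for the blank.

m = 15, d = 34, n = 13, a = 24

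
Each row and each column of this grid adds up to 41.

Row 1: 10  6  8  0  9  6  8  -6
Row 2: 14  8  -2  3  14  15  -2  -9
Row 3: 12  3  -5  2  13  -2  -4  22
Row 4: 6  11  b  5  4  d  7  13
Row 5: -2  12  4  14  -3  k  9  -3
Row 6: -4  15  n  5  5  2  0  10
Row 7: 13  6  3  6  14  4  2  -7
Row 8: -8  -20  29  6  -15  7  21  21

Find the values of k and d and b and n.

k = 10, d = -1, b = -4, n = 8

Row 5: -2 + 12 + 4 + 14 − 3 + 9 − 3 = 31, so its missing entry is 41 − 31 = 10.
Column 6: 6 + 15 − 2 + 10 + 2 + 4 + 7 = 42, so its missing entry is 41 − 42 = -1.
Row 4: 6 + 11 + 5 + 4 − 1 + 7 + 13 = 45, so its missing entry is 41 − 45 = -4.
Row 6: -4 + 15 + 5 + 5 + 2 + 0 + 10 = 33, so its missing entry is 41 − 33 = 8.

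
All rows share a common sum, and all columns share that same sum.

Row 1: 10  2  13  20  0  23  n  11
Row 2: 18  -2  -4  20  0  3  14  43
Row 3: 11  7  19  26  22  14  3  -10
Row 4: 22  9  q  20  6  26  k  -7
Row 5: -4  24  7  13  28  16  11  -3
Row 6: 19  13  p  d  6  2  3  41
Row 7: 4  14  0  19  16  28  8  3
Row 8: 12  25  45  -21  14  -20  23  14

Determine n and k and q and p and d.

Rows 2 and 3 both sum to 92, so that's the common total.
Row 1 has 10 + 2 + 13 + 20 + 0 + 23 + 11 = 79; the blank must be 92 − 79 = 13.
Column 7 has 13 + 14 + 3 + 11 + 3 + 8 + 23 = 75; the blank must be 92 − 75 = 17.
Column 4 has 20 + 20 + 26 + 20 + 13 + 19 − 21 = 97; the blank must be 92 − 97 = -5.
Row 4 has 22 + 9 + 20 + 6 + 26 + 17 − 7 = 93; the blank must be 92 − 93 = -1.
Row 6 has 19 + 13 − 5 + 6 + 2 + 3 + 41 = 79; the blank must be 92 − 79 = 13.

n = 13, k = 17, q = -1, p = 13, d = -5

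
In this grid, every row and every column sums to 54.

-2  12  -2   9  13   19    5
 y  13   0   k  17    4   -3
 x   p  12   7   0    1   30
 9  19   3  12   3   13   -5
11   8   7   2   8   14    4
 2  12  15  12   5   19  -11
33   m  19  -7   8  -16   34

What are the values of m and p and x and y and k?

The known cells in row 7 total 71, leaving 54 − 71 = -17 for the blank.
The known cells in column 2 total 47, leaving 54 − 47 = 7 for the blank.
The known cells in row 3 total 57, leaving 54 − 57 = -3 for the blank.
The known cells in column 1 total 50, leaving 54 − 50 = 4 for the blank.
The known cells in row 2 total 35, leaving 54 − 35 = 19 for the blank.

m = -17, p = 7, x = -3, y = 4, k = 19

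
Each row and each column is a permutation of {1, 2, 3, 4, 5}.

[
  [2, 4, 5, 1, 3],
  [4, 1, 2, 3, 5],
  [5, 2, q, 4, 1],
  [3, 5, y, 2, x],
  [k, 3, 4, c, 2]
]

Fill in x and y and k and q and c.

x = 4, y = 1, k = 1, q = 3, c = 5

Cell (5,1): column 1 already has {2, 3, 4, 5} → 1.
At (row 4, col 5): column 5 already has {1, 2, 3, 5}, so the value is 4.
For row 5, column 4: row 5 already has {1, 2, 3, 4}; that leaves 5.
Cell (3,3): row 3 already has {1, 2, 4, 5} → 3.
For row 4, column 3: row 4 already has {2, 3, 4, 5}; that leaves 1.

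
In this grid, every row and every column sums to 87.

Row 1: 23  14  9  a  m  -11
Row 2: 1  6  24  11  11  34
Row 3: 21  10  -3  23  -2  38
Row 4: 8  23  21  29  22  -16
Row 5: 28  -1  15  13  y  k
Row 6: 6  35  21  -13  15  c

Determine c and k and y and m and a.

Row 6: 6 + 35 + 21 − 13 + 15 = 64, so its missing entry is 87 − 64 = 23.
Column 4: 11 + 23 + 29 + 13 − 13 = 63, so its missing entry is 87 − 63 = 24.
Row 1: 23 + 14 + 9 + 24 − 11 = 59, so its missing entry is 87 − 59 = 28.
Column 5: 28 + 11 − 2 + 22 + 15 = 74, so its missing entry is 87 − 74 = 13.
Row 5: 28 − 1 + 15 + 13 + 13 = 68, so its missing entry is 87 − 68 = 19.

c = 23, k = 19, y = 13, m = 28, a = 24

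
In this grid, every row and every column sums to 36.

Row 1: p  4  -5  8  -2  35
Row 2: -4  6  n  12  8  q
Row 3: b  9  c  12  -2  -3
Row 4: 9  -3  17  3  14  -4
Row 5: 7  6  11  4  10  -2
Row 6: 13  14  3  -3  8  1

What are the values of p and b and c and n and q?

The known cells in column 6 total 27, leaving 36 − 27 = 9 for the blank.
The known cells in row 2 total 31, leaving 36 − 31 = 5 for the blank.
The known cells in row 1 total 40, leaving 36 − 40 = -4 for the blank.
The known cells in column 1 total 21, leaving 36 − 21 = 15 for the blank.
The known cells in row 3 total 31, leaving 36 − 31 = 5 for the blank.

p = -4, b = 15, c = 5, n = 5, q = 9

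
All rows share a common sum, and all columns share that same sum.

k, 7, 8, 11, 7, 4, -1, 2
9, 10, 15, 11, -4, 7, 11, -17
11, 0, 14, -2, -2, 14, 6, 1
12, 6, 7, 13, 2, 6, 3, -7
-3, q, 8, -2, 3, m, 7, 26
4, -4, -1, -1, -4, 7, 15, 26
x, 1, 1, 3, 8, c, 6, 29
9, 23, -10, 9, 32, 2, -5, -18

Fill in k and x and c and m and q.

k = 4, x = -4, c = -2, m = 4, q = -1

Rows 2 and 3 both sum to 42, so that's the common total.
Row 1 has 7 + 8 + 11 + 7 + 4 − 1 + 2 = 38; the blank must be 42 − 38 = 4.
Column 1 has 4 + 9 + 11 + 12 − 3 + 4 + 9 = 46; the blank must be 42 − 46 = -4.
Row 7 has -4 + 1 + 1 + 3 + 8 + 6 + 29 = 44; the blank must be 42 − 44 = -2.
Column 6 has 4 + 7 + 14 + 6 + 7 − 2 + 2 = 38; the blank must be 42 − 38 = 4.
Row 5 has -3 + 8 − 2 + 3 + 4 + 7 + 26 = 43; the blank must be 42 − 43 = -1.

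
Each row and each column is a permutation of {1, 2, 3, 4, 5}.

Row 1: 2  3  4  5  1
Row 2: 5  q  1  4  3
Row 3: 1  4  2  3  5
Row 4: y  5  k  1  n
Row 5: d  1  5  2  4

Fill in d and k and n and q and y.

Cell (5,1): row 5 already has {1, 2, 4, 5} → 3.
Cell (4,5): column 5 already has {1, 3, 4, 5} → 2.
At (row 2, col 2): row 2 already has {1, 3, 4, 5}, so the value is 2.
Cell (4,1): column 1 already has {1, 2, 3, 5} → 4.
Cell (4,3): row 4 already has {1, 2, 4, 5} → 3.

d = 3, k = 3, n = 2, q = 2, y = 4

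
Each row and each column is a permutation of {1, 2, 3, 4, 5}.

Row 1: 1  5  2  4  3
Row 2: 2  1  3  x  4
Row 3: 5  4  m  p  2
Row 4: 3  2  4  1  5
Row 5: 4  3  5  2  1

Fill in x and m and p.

x = 5, m = 1, p = 3

For row 2, column 4: row 2 already has {1, 2, 3, 4}; that leaves 5.
At (row 3, col 4): column 4 already has {1, 2, 4, 5}, so the value is 3.
Cell (3,3): row 3 already has {2, 3, 4, 5} → 1.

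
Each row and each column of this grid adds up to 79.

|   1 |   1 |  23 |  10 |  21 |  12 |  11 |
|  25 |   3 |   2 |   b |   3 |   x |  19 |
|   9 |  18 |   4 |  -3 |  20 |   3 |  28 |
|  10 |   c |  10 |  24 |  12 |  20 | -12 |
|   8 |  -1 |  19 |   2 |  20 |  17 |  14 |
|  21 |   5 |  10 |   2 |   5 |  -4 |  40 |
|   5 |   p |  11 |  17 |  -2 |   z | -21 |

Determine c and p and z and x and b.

Row 4 has 10 + 10 + 24 + 12 + 20 − 12 = 64; the blank must be 79 − 64 = 15.
Column 2 has 1 + 3 + 18 + 15 − 1 + 5 = 41; the blank must be 79 − 41 = 38.
Row 7 has 5 + 38 + 11 + 17 − 2 − 21 = 48; the blank must be 79 − 48 = 31.
Column 6 has 12 + 3 + 20 + 17 − 4 + 31 = 79; the blank must be 79 − 79 = 0.
Row 2 has 25 + 3 + 2 + 3 + 0 + 19 = 52; the blank must be 79 − 52 = 27.

c = 15, p = 38, z = 31, x = 0, b = 27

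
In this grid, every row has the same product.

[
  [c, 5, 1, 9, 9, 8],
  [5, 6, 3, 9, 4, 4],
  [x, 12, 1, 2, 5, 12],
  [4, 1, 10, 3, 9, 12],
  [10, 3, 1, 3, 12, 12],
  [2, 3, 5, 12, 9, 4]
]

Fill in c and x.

c = 4, x = 9

Rows 2 and 6 each multiply to 12960, so every row has product 12960.
Row 1: 5×1×9×9×8 = 3240, so the missing entry is 12960 ÷ 3240 = 4.
Row 3: 12×1×2×5×12 = 1440, so the missing entry is 12960 ÷ 1440 = 9.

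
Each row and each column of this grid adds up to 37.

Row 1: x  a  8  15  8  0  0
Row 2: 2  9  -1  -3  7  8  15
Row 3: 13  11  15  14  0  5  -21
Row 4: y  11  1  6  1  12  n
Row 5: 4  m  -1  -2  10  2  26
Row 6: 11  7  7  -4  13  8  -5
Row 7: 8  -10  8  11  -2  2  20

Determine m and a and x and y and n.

m = -2, a = 11, x = -5, y = 4, n = 2

Column 7 has 0 + 15 − 21 + 26 − 5 + 20 = 35; the blank must be 37 − 35 = 2.
Row 4 has 11 + 1 + 6 + 1 + 12 + 2 = 33; the blank must be 37 − 33 = 4.
Column 1 has 2 + 13 + 4 + 4 + 11 + 8 = 42; the blank must be 37 − 42 = -5.
Row 1 has -5 + 8 + 15 + 8 + 0 + 0 = 26; the blank must be 37 − 26 = 11.
Row 5 has 4 − 1 − 2 + 10 + 2 + 26 = 39; the blank must be 37 − 39 = -2.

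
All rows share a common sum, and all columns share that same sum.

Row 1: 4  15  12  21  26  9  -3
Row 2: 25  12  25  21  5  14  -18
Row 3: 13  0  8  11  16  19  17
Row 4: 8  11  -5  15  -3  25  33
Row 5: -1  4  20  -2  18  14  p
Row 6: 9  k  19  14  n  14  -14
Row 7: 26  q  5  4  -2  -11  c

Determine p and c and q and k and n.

p = 31, c = 38, q = 24, k = 18, n = 24

Rows 1 and 2 both sum to 84, so that's the common total.
Column 5 has 26 + 5 + 16 − 3 + 18 − 2 = 60; the blank must be 84 − 60 = 24.
Row 5 has -1 + 4 + 20 − 2 + 18 + 14 = 53; the blank must be 84 − 53 = 31.
Row 6 has 9 + 19 + 14 + 24 + 14 − 14 = 66; the blank must be 84 − 66 = 18.
Column 2 has 15 + 12 + 0 + 11 + 4 + 18 = 60; the blank must be 84 − 60 = 24.
Row 7 has 26 + 24 + 5 + 4 − 2 − 11 = 46; the blank must be 84 − 46 = 38.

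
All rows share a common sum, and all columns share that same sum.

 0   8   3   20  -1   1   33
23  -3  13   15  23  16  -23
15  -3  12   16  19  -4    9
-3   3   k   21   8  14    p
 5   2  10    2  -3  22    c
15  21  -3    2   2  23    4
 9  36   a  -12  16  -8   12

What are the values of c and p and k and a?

c = 26, p = 3, k = 18, a = 11

Rows 1 and 2 both sum to 64, so that's the common total.
The known cells in row 5 total 38, leaving 64 − 38 = 26 for the blank.
The known cells in row 7 total 53, leaving 64 − 53 = 11 for the blank.
The known cells in column 3 total 46, leaving 64 − 46 = 18 for the blank.
The known cells in row 4 total 61, leaving 64 − 61 = 3 for the blank.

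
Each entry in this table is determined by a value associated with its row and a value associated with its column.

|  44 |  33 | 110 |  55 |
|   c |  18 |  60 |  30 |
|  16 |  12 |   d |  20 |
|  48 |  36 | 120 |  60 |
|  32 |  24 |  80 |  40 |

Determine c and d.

Each row is a constant multiple of every other row — this is a multiplication table with the headers hidden.
Row 2 is 18/33 = 6/11 times row 1, so its entry in column 1 is 44 × 6/11 = 24.
Row 3 is 12/33 = 4/11 times row 1, so its entry in column 3 is 110 × 4/11 = 40.

c = 24, d = 40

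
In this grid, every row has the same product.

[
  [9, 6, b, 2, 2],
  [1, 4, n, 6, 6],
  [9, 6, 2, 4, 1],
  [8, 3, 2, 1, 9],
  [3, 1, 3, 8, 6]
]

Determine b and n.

Rows 3 and 4 each multiply to 432, so every row has product 432.
Row 1: 9×6×2×2 = 216, so the missing entry is 432 ÷ 216 = 2.
Row 2: 1×4×6×6 = 144, so the missing entry is 432 ÷ 144 = 3.

b = 2, n = 3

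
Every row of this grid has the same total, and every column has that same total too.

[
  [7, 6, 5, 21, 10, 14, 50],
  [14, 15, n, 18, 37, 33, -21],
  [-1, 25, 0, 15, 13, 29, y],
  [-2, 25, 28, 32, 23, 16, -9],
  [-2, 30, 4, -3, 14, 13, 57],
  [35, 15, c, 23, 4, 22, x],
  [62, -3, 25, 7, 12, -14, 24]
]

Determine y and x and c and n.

Rows 1 and 4 both sum to 113, so that's the common total.
The known cells in row 2 total 96, leaving 113 − 96 = 17 for the blank.
The known cells in row 3 total 81, leaving 113 − 81 = 32 for the blank.
The known cells in column 7 total 133, leaving 113 − 133 = -20 for the blank.
The known cells in row 6 total 79, leaving 113 − 79 = 34 for the blank.

y = 32, x = -20, c = 34, n = 17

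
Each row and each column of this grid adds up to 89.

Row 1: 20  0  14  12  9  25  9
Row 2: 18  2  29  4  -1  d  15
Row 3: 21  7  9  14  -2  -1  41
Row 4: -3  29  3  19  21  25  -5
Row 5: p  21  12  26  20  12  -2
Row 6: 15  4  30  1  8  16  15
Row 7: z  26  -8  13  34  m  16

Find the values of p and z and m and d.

p = 0, z = 18, m = -10, d = 22

Row 2 has 18 + 2 + 29 + 4 − 1 + 15 = 67; the blank must be 89 − 67 = 22.
Row 5 has 21 + 12 + 26 + 20 + 12 − 2 = 89; the blank must be 89 − 89 = 0.
Column 6 has 25 + 22 − 1 + 25 + 12 + 16 = 99; the blank must be 89 − 99 = -10.
Row 7 has 26 − 8 + 13 + 34 − 10 + 16 = 71; the blank must be 89 − 71 = 18.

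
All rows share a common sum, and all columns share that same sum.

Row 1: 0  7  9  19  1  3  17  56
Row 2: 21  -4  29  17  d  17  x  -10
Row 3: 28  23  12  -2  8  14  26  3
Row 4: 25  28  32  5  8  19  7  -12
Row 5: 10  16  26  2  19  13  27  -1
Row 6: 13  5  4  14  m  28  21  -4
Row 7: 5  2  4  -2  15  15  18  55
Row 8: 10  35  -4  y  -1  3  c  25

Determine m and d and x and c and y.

Rows 1 and 3 both sum to 112, so that's the common total.
Row 6: 13 + 5 + 4 + 14 + 28 + 21 − 4 = 81, so its missing entry is 112 − 81 = 31.
Column 5: 1 + 8 + 8 + 19 + 31 + 15 − 1 = 81, so its missing entry is 112 − 81 = 31.
Column 4: 19 + 17 − 2 + 5 + 2 + 14 − 2 = 53, so its missing entry is 112 − 53 = 59.
Row 8: 10 + 35 − 4 + 59 − 1 + 3 + 25 = 127, so its missing entry is 112 − 127 = -15.
Row 2: 21 − 4 + 29 + 17 + 31 + 17 − 10 = 101, so its missing entry is 112 − 101 = 11.

m = 31, d = 31, x = 11, c = -15, y = 59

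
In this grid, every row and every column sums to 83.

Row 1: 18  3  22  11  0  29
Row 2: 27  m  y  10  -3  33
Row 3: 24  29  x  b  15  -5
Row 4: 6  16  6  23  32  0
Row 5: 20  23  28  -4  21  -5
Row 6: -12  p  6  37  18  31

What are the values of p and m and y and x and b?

p = 3, m = 9, y = 7, x = 14, b = 6

Row 6: -12 + 6 + 37 + 18 + 31 = 80, so its missing entry is 83 − 80 = 3.
Column 2: 3 + 29 + 16 + 23 + 3 = 74, so its missing entry is 83 − 74 = 9.
Row 2: 27 + 9 + 10 − 3 + 33 = 76, so its missing entry is 83 − 76 = 7.
Column 4: 11 + 10 + 23 − 4 + 37 = 77, so its missing entry is 83 − 77 = 6.
Row 3: 24 + 29 + 6 + 15 − 5 = 69, so its missing entry is 83 − 69 = 14.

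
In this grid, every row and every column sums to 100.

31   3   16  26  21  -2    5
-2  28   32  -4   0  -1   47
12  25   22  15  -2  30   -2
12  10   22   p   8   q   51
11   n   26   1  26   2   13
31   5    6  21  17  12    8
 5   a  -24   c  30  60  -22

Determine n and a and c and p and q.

Row 5: 11 + 26 + 1 + 26 + 2 + 13 = 79, so its missing entry is 100 − 79 = 21.
Column 2: 3 + 28 + 25 + 10 + 21 + 5 = 92, so its missing entry is 100 − 92 = 8.
Row 7: 5 + 8 − 24 + 30 + 60 − 22 = 57, so its missing entry is 100 − 57 = 43.
Column 4: 26 − 4 + 15 + 1 + 21 + 43 = 102, so its missing entry is 100 − 102 = -2.
Row 4: 12 + 10 + 22 − 2 + 8 + 51 = 101, so its missing entry is 100 − 101 = -1.

n = 21, a = 8, c = 43, p = -2, q = -1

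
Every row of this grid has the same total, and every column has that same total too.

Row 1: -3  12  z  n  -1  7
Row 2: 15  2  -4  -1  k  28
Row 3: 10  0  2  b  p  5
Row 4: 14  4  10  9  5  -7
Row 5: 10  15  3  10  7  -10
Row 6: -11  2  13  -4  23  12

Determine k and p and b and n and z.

Rows 4 and 5 both sum to 35, so that's the common total.
Row 2: 15 + 2 − 4 − 1 + 28 = 40, so its missing entry is 35 − 40 = -5.
Column 5: -1 − 5 + 5 + 7 + 23 = 29, so its missing entry is 35 − 29 = 6.
Row 3: 10 + 0 + 2 + 6 + 5 = 23, so its missing entry is 35 − 23 = 12.
Column 4: -1 + 12 + 9 + 10 − 4 = 26, so its missing entry is 35 − 26 = 9.
Row 1: -3 + 12 + 9 − 1 + 7 = 24, so its missing entry is 35 − 24 = 11.

k = -5, p = 6, b = 12, n = 9, z = 11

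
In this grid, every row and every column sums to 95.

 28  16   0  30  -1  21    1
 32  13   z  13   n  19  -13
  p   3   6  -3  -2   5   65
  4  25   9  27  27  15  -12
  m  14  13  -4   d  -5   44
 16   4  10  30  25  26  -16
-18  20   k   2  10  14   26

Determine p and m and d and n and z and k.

Row 7: -18 + 20 + 2 + 10 + 14 + 26 = 54, so its missing entry is 95 − 54 = 41.
Column 3: 0 + 6 + 9 + 13 + 10 + 41 = 79, so its missing entry is 95 − 79 = 16.
Row 3: 3 + 6 − 3 − 2 + 5 + 65 = 74, so its missing entry is 95 − 74 = 21.
Column 1: 28 + 32 + 21 + 4 + 16 − 18 = 83, so its missing entry is 95 − 83 = 12.
Row 5: 12 + 14 + 13 − 4 − 5 + 44 = 74, so its missing entry is 95 − 74 = 21.
Row 2: 32 + 13 + 16 + 13 + 19 − 13 = 80, so its missing entry is 95 − 80 = 15.

p = 21, m = 12, d = 21, n = 15, z = 16, k = 41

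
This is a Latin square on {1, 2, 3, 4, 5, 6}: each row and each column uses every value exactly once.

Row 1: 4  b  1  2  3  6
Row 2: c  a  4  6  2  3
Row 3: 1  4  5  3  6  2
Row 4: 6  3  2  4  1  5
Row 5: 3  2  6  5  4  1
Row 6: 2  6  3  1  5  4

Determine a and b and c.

a = 1, b = 5, c = 5

Cell (1,2): row 1 already has {1, 2, 3, 4, 6} → 5.
At (row 2, col 1): column 1 already has {1, 2, 3, 4, 6}, so the value is 5.
For row 2, column 2: row 2 already has {2, 3, 4, 5, 6}; that leaves 1.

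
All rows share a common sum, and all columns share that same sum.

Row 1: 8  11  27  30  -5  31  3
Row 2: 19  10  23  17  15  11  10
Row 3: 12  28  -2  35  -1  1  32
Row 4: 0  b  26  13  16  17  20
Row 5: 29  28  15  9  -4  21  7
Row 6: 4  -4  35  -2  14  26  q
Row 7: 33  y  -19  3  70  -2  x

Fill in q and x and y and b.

Rows 1 and 2 both sum to 105, so that's the common total.
The known cells in row 6 total 73, leaving 105 − 73 = 32 for the blank.
The known cells in column 7 total 104, leaving 105 − 104 = 1 for the blank.
The known cells in row 7 total 86, leaving 105 − 86 = 19 for the blank.
The known cells in row 4 total 92, leaving 105 − 92 = 13 for the blank.

q = 32, x = 1, y = 19, b = 13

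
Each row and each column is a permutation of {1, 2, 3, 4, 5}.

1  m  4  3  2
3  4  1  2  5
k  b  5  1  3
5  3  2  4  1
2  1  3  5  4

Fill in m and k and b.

For row 1, column 2: row 1 already has {1, 2, 3, 4}; that leaves 5.
Cell (3,1): column 1 already has {1, 2, 3, 5} → 4.
At (row 3, col 2): row 3 already has {1, 3, 4, 5}, so the value is 2.

m = 5, k = 4, b = 2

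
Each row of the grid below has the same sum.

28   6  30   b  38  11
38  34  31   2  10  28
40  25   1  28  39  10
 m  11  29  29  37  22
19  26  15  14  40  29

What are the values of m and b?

The complete rows each total 143.
Row 4 is missing 143 − 128 = 15 (since 11 + 29 + 29 + 37 + 22 = 128).
Row 1 is missing 143 − 113 = 30 (since 28 + 6 + 30 + 38 + 11 = 113).

m = 15, b = 30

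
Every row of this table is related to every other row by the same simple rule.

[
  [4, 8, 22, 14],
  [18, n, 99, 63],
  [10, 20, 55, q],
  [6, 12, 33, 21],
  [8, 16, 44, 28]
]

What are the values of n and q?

Each row is a constant multiple of every other row — this is a multiplication table with the headers hidden.
Row 2 is 99/22 = 9/2 times row 1, so its entry in column 2 is 8 × 9/2 = 36.
Row 3 is 55/22 = 5/2 times row 1, so its entry in column 4 is 14 × 5/2 = 35.

n = 36, q = 35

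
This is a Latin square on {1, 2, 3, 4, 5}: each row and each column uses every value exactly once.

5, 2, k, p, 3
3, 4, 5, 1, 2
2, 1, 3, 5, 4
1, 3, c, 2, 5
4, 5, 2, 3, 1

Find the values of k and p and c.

At (row 1, col 4): column 4 already has {1, 2, 3, 5}, so the value is 4.
For row 1, column 3: row 1 already has {2, 3, 4, 5}; that leaves 1.
At (row 4, col 3): row 4 already has {1, 2, 3, 5}, so the value is 4.

k = 1, p = 4, c = 4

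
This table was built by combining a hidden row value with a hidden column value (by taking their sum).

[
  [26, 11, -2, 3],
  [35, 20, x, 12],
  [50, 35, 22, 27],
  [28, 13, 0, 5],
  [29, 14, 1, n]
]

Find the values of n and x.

The difference between any two rows is the same in every column — this is an addition table with the headers hidden.
Row 5 minus row 1 is 14 − 11 = 3, so its entry in column 4 is 3 + 3 = 6.
Row 2 minus row 1 is 20 − 11 = 9, so its entry in column 3 is -2 + 9 = 7.

n = 6, x = 7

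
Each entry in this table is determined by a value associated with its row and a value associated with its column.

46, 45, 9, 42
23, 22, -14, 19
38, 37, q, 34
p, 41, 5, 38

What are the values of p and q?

p = 42, q = 1

The difference between any two rows is the same in every column — this is an addition table with the headers hidden.
Row 4 minus row 1 is 38 − 42 = -4, so its entry in column 1 is 46 + (-4) = 42.
Row 3 minus row 1 is 34 − 42 = -8, so its entry in column 3 is 9 + (-8) = 1.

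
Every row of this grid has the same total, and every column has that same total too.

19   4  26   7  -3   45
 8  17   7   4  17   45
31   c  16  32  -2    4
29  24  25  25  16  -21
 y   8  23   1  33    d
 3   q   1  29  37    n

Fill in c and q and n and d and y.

c = 17, q = 28, n = 0, d = 25, y = 8

Rows 1 and 2 both sum to 98, so that's the common total.
The known cells in column 1 total 90, leaving 98 − 90 = 8 for the blank.
The known cells in row 3 total 81, leaving 98 − 81 = 17 for the blank.
The known cells in column 2 total 70, leaving 98 − 70 = 28 for the blank.
The known cells in row 6 total 98, leaving 98 − 98 = 0 for the blank.
The known cells in row 5 total 73, leaving 98 − 73 = 25 for the blank.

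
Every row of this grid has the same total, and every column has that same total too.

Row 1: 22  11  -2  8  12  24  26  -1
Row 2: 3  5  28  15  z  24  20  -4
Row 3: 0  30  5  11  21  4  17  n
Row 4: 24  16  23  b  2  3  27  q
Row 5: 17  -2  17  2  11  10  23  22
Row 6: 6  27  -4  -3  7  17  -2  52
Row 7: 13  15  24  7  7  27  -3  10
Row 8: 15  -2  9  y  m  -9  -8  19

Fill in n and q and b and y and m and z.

Rows 1 and 5 both sum to 100, so that's the common total.
Row 3 has 0 + 30 + 5 + 11 + 21 + 4 + 17 = 88; the blank must be 100 − 88 = 12.
Column 8 has -1 − 4 + 12 + 22 + 52 + 10 + 19 = 110; the blank must be 100 − 110 = -10.
Row 2 has 3 + 5 + 28 + 15 + 24 + 20 − 4 = 91; the blank must be 100 − 91 = 9.
Column 5 has 12 + 9 + 21 + 2 + 11 + 7 + 7 = 69; the blank must be 100 − 69 = 31.
Row 8 has 15 − 2 + 9 + 31 − 9 − 8 + 19 = 55; the blank must be 100 − 55 = 45.
Row 4 has 24 + 16 + 23 + 2 + 3 + 27 − 10 = 85; the blank must be 100 − 85 = 15.

n = 12, q = -10, b = 15, y = 45, m = 31, z = 9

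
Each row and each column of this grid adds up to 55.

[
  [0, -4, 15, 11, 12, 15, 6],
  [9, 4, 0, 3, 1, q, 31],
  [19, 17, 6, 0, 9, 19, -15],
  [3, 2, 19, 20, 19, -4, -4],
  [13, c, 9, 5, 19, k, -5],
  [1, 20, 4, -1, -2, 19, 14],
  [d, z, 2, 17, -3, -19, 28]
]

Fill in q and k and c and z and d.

q = 7, k = 18, c = -4, z = 20, d = 10

The known cells in row 2 total 48, leaving 55 − 48 = 7 for the blank.
The known cells in column 6 total 37, leaving 55 − 37 = 18 for the blank.
The known cells in column 1 total 45, leaving 55 − 45 = 10 for the blank.
The known cells in row 7 total 35, leaving 55 − 35 = 20 for the blank.
The known cells in row 5 total 59, leaving 55 − 59 = -4 for the blank.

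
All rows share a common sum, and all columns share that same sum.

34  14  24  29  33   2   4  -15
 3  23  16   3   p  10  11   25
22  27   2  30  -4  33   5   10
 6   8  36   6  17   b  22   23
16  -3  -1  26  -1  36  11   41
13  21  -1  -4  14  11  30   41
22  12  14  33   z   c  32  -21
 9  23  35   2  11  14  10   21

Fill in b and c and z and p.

b = 7, c = 12, z = 21, p = 34

Rows 1 and 3 both sum to 125, so that's the common total.
The known cells in row 2 total 91, leaving 125 − 91 = 34 for the blank.
The known cells in column 5 total 104, leaving 125 − 104 = 21 for the blank.
The known cells in row 7 total 113, leaving 125 − 113 = 12 for the blank.
The known cells in row 4 total 118, leaving 125 − 118 = 7 for the blank.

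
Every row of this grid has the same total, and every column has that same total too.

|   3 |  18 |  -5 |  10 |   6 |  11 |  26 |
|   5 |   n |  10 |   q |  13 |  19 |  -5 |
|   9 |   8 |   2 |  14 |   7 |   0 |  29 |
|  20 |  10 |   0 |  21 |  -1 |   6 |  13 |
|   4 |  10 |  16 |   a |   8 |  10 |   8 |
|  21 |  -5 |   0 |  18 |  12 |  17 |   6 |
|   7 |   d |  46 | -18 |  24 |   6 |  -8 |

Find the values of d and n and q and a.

Rows 1 and 3 both sum to 69, so that's the common total.
Row 7 has 7 + 46 − 18 + 24 + 6 − 8 = 57; the blank must be 69 − 57 = 12.
Column 2 has 18 + 8 + 10 + 10 − 5 + 12 = 53; the blank must be 69 − 53 = 16.
Row 2 has 5 + 16 + 10 + 13 + 19 − 5 = 58; the blank must be 69 − 58 = 11.
Row 5 has 4 + 10 + 16 + 8 + 10 + 8 = 56; the blank must be 69 − 56 = 13.

d = 12, n = 16, q = 11, a = 13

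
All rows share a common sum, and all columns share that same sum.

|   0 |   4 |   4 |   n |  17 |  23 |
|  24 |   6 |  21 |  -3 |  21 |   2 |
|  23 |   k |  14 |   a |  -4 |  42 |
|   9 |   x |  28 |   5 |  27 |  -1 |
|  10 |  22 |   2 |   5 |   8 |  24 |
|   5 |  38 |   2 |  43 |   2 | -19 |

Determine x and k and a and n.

Rows 2 and 5 both sum to 71, so that's the common total.
Row 4: 9 + 28 + 5 + 27 − 1 = 68, so its missing entry is 71 − 68 = 3.
Row 1: 0 + 4 + 4 + 17 + 23 = 48, so its missing entry is 71 − 48 = 23.
Column 4: 23 − 3 + 5 + 5 + 43 = 73, so its missing entry is 71 − 73 = -2.
Row 3: 23 + 14 − 2 − 4 + 42 = 73, so its missing entry is 71 − 73 = -2.

x = 3, k = -2, a = -2, n = 23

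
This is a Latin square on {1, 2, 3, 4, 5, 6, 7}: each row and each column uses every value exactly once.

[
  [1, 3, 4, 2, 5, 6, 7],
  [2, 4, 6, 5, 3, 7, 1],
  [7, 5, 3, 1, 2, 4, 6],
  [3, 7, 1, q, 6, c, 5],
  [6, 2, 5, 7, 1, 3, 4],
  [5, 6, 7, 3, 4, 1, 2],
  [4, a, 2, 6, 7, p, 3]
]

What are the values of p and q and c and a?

p = 5, q = 4, c = 2, a = 1

At (row 7, col 2): column 2 already has {2, 3, 4, 5, 6, 7}, so the value is 1.
For row 4, column 4: column 4 already has {1, 2, 3, 5, 6, 7}; that leaves 4.
At (row 4, col 6): row 4 already has {1, 3, 4, 5, 6, 7}, so the value is 2.
Cell (7,6): row 7 already has {1, 2, 3, 4, 6, 7} → 5.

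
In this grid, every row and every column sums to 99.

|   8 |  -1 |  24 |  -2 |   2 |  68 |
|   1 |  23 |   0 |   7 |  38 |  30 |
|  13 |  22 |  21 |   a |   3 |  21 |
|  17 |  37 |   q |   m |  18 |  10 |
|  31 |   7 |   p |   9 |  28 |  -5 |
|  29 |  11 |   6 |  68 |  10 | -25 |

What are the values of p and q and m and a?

p = 29, q = 19, m = -2, a = 19

Row 3: 13 + 22 + 21 + 3 + 21 = 80, so its missing entry is 99 − 80 = 19.
Column 4: -2 + 7 + 19 + 9 + 68 = 101, so its missing entry is 99 − 101 = -2.
Row 4: 17 + 37 − 2 + 18 + 10 = 80, so its missing entry is 99 − 80 = 19.
Row 5: 31 + 7 + 9 + 28 − 5 = 70, so its missing entry is 99 − 70 = 29.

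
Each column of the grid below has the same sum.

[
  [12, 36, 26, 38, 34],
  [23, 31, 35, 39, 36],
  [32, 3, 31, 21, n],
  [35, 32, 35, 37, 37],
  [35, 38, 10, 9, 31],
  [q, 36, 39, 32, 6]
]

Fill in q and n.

The complete columns each total 176.
Column 1 is missing 176 − 137 = 39 (since 12 + 23 + 32 + 35 + 35 = 137).
Column 5 is missing 176 − 144 = 32 (since 34 + 36 + 37 + 31 + 6 = 144).

q = 39, n = 32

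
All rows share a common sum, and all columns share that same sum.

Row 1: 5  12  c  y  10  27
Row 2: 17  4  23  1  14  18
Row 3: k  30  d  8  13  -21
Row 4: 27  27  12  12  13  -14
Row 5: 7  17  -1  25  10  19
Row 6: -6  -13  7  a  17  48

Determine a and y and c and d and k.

Rows 2 and 4 both sum to 77, so that's the common total.
Column 1 has 5 + 17 + 27 + 7 − 6 = 50; the blank must be 77 − 50 = 27.
Row 3 has 27 + 30 + 8 + 13 − 21 = 57; the blank must be 77 − 57 = 20.
Column 3 has 23 + 20 + 12 − 1 + 7 = 61; the blank must be 77 − 61 = 16.
Row 1 has 5 + 12 + 16 + 10 + 27 = 70; the blank must be 77 − 70 = 7.
Row 6 has -6 − 13 + 7 + 17 + 48 = 53; the blank must be 77 − 53 = 24.

a = 24, y = 7, c = 16, d = 20, k = 27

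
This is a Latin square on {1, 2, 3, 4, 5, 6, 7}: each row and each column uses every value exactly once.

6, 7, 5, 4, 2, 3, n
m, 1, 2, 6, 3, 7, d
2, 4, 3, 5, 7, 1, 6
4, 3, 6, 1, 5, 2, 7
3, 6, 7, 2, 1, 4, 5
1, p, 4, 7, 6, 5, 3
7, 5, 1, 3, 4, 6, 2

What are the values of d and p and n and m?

d = 4, p = 2, n = 1, m = 5

Cell (2,1): column 1 already has {1, 2, 3, 4, 6, 7} → 5.
Cell (2,7): row 2 already has {1, 2, 3, 5, 6, 7} → 4.
For row 6, column 2: row 6 already has {1, 3, 4, 5, 6, 7}; that leaves 2.
Cell (1,7): row 1 already has {2, 3, 4, 5, 6, 7} → 1.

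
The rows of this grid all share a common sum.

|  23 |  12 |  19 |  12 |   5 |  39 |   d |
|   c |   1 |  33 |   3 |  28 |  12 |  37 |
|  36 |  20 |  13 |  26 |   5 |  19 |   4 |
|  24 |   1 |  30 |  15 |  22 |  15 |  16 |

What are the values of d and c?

The complete rows each total 123.
Row 1 is missing 123 − 110 = 13 (since 23 + 12 + 19 + 12 + 5 + 39 = 110).
Row 2 is missing 123 − 114 = 9 (since 1 + 33 + 3 + 28 + 12 + 37 = 114).

d = 13, c = 9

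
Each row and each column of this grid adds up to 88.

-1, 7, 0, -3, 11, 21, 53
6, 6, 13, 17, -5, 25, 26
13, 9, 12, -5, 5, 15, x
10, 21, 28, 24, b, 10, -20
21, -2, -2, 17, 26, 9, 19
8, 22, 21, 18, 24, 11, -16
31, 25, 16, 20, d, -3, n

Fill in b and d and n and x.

b = 15, d = 12, n = -13, x = 39

The known cells in row 4 total 73, leaving 88 − 73 = 15 for the blank.
The known cells in column 5 total 76, leaving 88 − 76 = 12 for the blank.
The known cells in row 7 total 101, leaving 88 − 101 = -13 for the blank.
The known cells in row 3 total 49, leaving 88 − 49 = 39 for the blank.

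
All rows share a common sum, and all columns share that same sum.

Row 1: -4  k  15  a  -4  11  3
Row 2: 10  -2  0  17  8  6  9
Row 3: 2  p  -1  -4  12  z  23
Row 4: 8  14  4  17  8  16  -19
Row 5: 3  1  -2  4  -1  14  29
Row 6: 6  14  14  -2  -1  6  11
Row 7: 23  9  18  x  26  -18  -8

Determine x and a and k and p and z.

x = -2, a = 18, k = 9, p = 3, z = 13

Rows 2 and 4 both sum to 48, so that's the common total.
The known cells in column 6 total 35, leaving 48 − 35 = 13 for the blank.
The known cells in row 3 total 45, leaving 48 − 45 = 3 for the blank.
The known cells in column 2 total 39, leaving 48 − 39 = 9 for the blank.
The known cells in row 1 total 30, leaving 48 − 30 = 18 for the blank.
The known cells in row 7 total 50, leaving 48 − 50 = -2 for the blank.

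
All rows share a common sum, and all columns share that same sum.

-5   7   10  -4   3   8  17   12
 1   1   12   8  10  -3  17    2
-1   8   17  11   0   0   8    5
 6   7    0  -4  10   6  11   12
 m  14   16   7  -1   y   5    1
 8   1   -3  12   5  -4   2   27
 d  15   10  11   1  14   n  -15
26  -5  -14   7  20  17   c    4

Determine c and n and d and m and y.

Rows 1 and 2 both sum to 48, so that's the common total.
The known cells in column 6 total 38, leaving 48 − 38 = 10 for the blank.
The known cells in row 5 total 52, leaving 48 − 52 = -4 for the blank.
The known cells in row 8 total 55, leaving 48 − 55 = -7 for the blank.
The known cells in column 1 total 31, leaving 48 − 31 = 17 for the blank.
The known cells in row 7 total 53, leaving 48 − 53 = -5 for the blank.

c = -7, n = -5, d = 17, m = -4, y = 10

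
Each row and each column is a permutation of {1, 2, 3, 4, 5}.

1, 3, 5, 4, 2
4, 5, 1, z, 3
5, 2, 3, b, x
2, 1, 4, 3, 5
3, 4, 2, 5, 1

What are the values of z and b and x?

Cell (3,5): column 5 already has {1, 2, 3, 5} → 4.
For row 3, column 4: row 3 already has {2, 3, 4, 5}; that leaves 1.
For row 2, column 4: row 2 already has {1, 3, 4, 5}; that leaves 2.

z = 2, b = 1, x = 4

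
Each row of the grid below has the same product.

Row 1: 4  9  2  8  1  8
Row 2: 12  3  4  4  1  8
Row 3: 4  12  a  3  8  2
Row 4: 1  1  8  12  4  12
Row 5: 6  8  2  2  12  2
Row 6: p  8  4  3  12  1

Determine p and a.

p = 4, a = 2

Rows 1 and 5 each multiply to 4608, so every row has product 4608.
Row 6: 8×4×3×12×1 = 1152, so the missing entry is 4608 ÷ 1152 = 4.
Row 3: 4×12×3×8×2 = 2304, so the missing entry is 4608 ÷ 2304 = 2.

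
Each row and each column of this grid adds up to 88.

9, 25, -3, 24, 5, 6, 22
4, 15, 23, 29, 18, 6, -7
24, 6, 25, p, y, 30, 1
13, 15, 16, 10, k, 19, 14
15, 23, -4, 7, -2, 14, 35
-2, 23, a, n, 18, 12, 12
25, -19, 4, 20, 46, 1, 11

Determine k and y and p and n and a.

k = 1, y = 2, p = 0, n = -2, a = 27

Row 4 has 13 + 15 + 16 + 10 + 19 + 14 = 87; the blank must be 88 − 87 = 1.
Column 5 has 5 + 18 + 1 − 2 + 18 + 46 = 86; the blank must be 88 − 86 = 2.
Row 3 has 24 + 6 + 25 + 2 + 30 + 1 = 88; the blank must be 88 − 88 = 0.
Column 4 has 24 + 29 + 0 + 10 + 7 + 20 = 90; the blank must be 88 − 90 = -2.
Row 6 has -2 + 23 − 2 + 18 + 12 + 12 = 61; the blank must be 88 − 61 = 27.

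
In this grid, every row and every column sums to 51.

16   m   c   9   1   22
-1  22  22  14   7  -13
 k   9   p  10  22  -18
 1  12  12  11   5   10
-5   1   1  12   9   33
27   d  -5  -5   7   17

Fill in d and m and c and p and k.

Column 1 has 16 − 1 + 1 − 5 + 27 = 38; the blank must be 51 − 38 = 13.
Row 6 has 27 − 5 − 5 + 7 + 17 = 41; the blank must be 51 − 41 = 10.
Column 2 has 22 + 9 + 12 + 1 + 10 = 54; the blank must be 51 − 54 = -3.
Row 1 has 16 − 3 + 9 + 1 + 22 = 45; the blank must be 51 − 45 = 6.
Row 3 has 13 + 9 + 10 + 22 − 18 = 36; the blank must be 51 − 36 = 15.

d = 10, m = -3, c = 6, p = 15, k = 13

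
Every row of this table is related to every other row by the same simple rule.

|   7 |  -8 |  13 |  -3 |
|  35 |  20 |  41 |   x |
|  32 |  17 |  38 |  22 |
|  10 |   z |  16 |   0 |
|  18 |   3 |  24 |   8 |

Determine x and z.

The difference between any two rows is the same in every column — this is an addition table with the headers hidden.
Row 2 minus row 1 is 35 − 7 = 28, so its entry in column 4 is -3 + 28 = 25.
Row 4 minus row 1 is 10 − 7 = 3, so its entry in column 2 is -8 + 3 = -5.

x = 25, z = -5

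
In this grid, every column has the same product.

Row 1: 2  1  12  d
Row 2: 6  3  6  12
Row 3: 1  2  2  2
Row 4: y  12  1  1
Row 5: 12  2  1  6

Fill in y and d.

y = 1, d = 1

Columns 2 and 3 each multiply to 144, so every column has product 144.
Column 1: 2×6×1×12 = 144, so the missing entry is 144 ÷ 144 = 1.
Column 4: 12×2×1×6 = 144, so the missing entry is 144 ÷ 144 = 1.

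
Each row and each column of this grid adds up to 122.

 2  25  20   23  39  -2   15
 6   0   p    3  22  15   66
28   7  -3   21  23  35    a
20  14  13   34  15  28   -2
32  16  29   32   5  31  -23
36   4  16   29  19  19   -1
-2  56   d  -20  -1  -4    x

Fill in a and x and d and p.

a = 11, x = 56, d = 37, p = 10

Row 2: 6 + 0 + 3 + 22 + 15 + 66 = 112, so its missing entry is 122 − 112 = 10.
Column 3: 20 + 10 − 3 + 13 + 29 + 16 = 85, so its missing entry is 122 − 85 = 37.
Row 7: -2 + 56 + 37 − 20 − 1 − 4 = 66, so its missing entry is 122 − 66 = 56.
Row 3: 28 + 7 − 3 + 21 + 23 + 35 = 111, so its missing entry is 122 − 111 = 11.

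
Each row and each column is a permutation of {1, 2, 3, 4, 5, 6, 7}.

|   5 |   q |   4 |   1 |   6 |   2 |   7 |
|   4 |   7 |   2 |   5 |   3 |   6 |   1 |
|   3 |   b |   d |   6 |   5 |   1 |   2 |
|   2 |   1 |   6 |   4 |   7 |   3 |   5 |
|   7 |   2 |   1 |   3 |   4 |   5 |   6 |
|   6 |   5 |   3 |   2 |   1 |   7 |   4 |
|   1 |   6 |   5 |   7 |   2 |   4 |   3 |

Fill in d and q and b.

d = 7, q = 3, b = 4

For row 1, column 2: row 1 already has {1, 2, 4, 5, 6, 7}; that leaves 3.
Cell (3,2): column 2 already has {1, 2, 3, 5, 6, 7} → 4.
At (row 3, col 3): row 3 already has {1, 2, 3, 4, 5, 6}, so the value is 7.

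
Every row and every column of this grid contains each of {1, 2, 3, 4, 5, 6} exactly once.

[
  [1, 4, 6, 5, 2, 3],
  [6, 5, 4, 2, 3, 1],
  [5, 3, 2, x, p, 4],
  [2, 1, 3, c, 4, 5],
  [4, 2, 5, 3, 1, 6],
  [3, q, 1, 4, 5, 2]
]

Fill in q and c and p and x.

For row 3, column 5: column 5 already has {1, 2, 3, 4, 5}; that leaves 6.
Cell (3,4): row 3 already has {2, 3, 4, 5, 6} → 1.
At (row 4, col 4): row 4 already has {1, 2, 3, 4, 5}, so the value is 6.
For row 6, column 2: row 6 already has {1, 2, 3, 4, 5}; that leaves 6.

q = 6, c = 6, p = 6, x = 1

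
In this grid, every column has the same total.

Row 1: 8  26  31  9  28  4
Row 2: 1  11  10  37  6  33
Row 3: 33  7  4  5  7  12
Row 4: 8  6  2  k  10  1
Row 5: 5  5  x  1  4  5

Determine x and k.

Column 1 sums to 55 and so does column 5; that's the common total.
In column 3 the known cells total 47, leaving 55 − 47 = 8.
In column 4 the known cells total 52, leaving 55 − 52 = 3.

x = 8, k = 3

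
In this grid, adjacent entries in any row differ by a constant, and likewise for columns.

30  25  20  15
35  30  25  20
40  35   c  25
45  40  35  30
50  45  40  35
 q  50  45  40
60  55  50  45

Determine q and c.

q = 55, c = 30

Along each row the entries change by -5 per step; down each column they change by 5.
Row 6: from 50 at column 2, stepping by -5 to column 1 gives 55.
Row 3: from 40 at column 1, stepping by -5 to column 3 gives 30.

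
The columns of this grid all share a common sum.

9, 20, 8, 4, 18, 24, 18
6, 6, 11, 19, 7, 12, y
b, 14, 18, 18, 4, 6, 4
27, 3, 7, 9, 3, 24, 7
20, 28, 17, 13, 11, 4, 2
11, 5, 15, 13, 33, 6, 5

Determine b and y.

Column 2 sums to 76 and so does column 3; that's the common total.
In column 1 the known cells total 73, leaving 76 − 73 = 3.
In column 7 the known cells total 36, leaving 76 − 36 = 40.

b = 3, y = 40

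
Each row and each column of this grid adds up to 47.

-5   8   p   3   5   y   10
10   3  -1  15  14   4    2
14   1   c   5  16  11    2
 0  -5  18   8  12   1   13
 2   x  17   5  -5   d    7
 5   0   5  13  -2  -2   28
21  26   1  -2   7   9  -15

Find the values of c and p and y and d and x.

Row 3 has 14 + 1 + 5 + 16 + 11 + 2 = 49; the blank must be 47 − 49 = -2.
Column 3 has -1 − 2 + 18 + 17 + 5 + 1 = 38; the blank must be 47 − 38 = 9.
Row 1 has -5 + 8 + 9 + 3 + 5 + 10 = 30; the blank must be 47 − 30 = 17.
Column 6 has 17 + 4 + 11 + 1 − 2 + 9 = 40; the blank must be 47 − 40 = 7.
Row 5 has 2 + 17 + 5 − 5 + 7 + 7 = 33; the blank must be 47 − 33 = 14.

c = -2, p = 9, y = 17, d = 7, x = 14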